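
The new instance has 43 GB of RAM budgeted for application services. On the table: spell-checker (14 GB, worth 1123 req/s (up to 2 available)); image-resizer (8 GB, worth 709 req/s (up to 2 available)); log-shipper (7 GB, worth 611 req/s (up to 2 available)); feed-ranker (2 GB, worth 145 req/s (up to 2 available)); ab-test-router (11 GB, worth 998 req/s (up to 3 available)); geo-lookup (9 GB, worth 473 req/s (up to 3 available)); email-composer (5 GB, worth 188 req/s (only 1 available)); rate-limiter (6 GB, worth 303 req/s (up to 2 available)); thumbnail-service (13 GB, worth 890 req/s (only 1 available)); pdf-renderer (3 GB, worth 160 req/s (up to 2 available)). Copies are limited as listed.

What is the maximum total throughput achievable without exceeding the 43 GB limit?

3848

By throughput per GB: ab-test-router 90.73, image-resizer 88.62, log-shipper 87.29 lead.
The ratio ordering already packs tightly: image-resizer + feed-ranker + 3×ab-test-router, 43 GB, 3848.
Nothing else within 43 GB beats 3848.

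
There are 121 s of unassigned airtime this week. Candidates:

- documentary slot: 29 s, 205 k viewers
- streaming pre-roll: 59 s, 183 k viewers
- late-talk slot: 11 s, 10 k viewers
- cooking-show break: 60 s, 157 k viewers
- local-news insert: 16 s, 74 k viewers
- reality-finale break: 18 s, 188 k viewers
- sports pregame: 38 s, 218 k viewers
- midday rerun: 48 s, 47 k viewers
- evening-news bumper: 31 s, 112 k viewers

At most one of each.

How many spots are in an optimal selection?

The maximum expected reach within 121 s is 723.
For example documentary slot + reality-finale break + sports pregame + evening-news bumper achieves it, using 116 s.
Any selection reaching 723 contains exactly 4 spots.

4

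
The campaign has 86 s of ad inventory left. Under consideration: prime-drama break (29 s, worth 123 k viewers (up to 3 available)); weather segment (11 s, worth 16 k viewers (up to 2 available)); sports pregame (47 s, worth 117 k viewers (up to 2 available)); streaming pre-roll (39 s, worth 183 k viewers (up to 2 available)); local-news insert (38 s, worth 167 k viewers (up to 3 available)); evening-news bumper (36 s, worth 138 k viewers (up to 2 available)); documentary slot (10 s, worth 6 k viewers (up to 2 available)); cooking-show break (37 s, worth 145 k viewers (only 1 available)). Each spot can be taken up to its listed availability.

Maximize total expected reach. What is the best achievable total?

366

Taking 2×streaming pre-roll: 78 s used, 366 in expected reach.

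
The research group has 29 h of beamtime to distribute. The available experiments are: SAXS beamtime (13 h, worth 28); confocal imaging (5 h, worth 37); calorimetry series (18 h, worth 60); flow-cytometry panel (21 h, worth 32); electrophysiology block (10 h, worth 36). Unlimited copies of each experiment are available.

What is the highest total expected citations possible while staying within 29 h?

185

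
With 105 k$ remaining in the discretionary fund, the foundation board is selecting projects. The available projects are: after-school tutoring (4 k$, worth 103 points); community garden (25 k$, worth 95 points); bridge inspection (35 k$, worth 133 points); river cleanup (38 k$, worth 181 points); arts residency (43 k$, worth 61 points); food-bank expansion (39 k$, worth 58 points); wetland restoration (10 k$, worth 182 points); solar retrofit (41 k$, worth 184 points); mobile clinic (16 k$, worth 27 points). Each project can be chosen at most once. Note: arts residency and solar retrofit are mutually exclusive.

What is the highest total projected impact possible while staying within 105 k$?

650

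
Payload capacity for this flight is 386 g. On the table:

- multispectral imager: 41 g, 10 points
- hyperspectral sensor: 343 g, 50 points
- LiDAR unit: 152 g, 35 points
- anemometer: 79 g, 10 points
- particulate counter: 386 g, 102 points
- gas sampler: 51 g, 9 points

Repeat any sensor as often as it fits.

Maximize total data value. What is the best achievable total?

102

Best packing: particulate counter — 386 g, 102 total.
Every other selection either busts 386 g or fails to beat 102.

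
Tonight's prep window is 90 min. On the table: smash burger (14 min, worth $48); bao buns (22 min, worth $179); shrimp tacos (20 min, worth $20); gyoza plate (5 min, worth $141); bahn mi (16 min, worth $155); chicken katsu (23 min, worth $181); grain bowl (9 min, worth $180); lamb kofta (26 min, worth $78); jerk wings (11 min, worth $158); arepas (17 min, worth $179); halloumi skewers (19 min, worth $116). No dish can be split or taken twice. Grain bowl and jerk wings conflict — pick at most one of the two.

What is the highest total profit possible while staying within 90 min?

By profit per min: gyoza plate 28.20, grain bowl 20.00, jerk wings 14.36, arepas 10.53 lead.
Best packing: gyoza plate + bahn mi + chicken katsu + grain bowl + arepas + halloumi skewers — 89 min, 952 total.

952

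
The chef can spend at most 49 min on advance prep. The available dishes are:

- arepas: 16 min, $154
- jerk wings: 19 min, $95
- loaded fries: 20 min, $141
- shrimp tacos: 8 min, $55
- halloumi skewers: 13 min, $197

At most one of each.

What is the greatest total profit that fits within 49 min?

492

Best packing: arepas + loaded fries + halloumi skewers — 49 min, 492 total.
Runner-up arepas + jerk wings + halloumi skewers tops out at 446.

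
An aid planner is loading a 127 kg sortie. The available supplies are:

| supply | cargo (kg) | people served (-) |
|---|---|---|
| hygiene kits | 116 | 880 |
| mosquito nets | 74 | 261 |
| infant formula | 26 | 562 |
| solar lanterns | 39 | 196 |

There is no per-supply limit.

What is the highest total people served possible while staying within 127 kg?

Taking 4×infant formula: 104 kg used, 2248 in people served.
Nothing else within 127 kg beats 2248.

2248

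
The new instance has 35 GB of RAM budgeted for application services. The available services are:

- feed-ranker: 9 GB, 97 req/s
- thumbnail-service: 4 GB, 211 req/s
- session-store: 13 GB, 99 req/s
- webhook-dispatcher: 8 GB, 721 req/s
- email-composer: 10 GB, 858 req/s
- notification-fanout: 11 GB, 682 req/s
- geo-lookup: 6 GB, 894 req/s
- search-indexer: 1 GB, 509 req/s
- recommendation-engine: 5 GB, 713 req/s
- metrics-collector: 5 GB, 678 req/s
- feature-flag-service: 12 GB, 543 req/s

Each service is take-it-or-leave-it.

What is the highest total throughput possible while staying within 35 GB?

Taking webhook-dispatcher + email-composer + geo-lookup + search-indexer + recommendation-engine + metrics-collector: 35 GB used, 4373 in throughput.

4373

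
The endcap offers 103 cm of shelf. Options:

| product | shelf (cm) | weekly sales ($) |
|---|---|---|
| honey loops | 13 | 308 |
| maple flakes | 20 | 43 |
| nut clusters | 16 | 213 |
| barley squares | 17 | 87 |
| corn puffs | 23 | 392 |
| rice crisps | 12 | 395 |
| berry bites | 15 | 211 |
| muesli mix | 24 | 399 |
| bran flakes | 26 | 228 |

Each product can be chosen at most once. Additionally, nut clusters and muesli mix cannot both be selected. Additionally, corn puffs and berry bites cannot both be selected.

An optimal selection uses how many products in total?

5

The maximum weekly sales within 103 cm is 1722.
For example honey loops + corn puffs + rice crisps + muesli mix + bran flakes achieves it, using 98 cm.
All optima have 5 products.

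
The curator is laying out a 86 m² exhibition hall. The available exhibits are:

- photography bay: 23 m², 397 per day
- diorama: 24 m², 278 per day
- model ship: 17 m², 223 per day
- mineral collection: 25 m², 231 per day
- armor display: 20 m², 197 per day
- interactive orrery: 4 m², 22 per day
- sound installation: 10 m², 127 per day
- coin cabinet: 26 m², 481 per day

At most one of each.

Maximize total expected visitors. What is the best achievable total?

1298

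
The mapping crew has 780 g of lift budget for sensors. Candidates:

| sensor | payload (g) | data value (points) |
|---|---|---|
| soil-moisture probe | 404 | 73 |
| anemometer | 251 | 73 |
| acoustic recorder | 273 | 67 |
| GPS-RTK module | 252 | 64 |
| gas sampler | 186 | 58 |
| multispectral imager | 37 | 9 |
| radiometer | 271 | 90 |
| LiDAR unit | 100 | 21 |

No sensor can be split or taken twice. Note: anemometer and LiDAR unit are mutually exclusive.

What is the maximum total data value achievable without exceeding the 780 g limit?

230

Density check — radiometer 0.33, gas sampler 0.31, anemometer 0.29, GPS-RTK module 0.25 are the best per g.
The ratio ordering already packs tightly: anemometer + gas sampler + multispectral imager + radiometer, 745 g, 230.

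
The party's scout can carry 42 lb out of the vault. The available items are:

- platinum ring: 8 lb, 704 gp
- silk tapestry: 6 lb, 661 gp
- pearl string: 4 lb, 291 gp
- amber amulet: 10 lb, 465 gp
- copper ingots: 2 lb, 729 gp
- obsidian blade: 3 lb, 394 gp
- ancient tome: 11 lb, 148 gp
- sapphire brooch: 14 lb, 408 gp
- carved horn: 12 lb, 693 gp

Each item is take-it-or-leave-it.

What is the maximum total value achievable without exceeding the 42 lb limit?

3646

The ratio heuristic lands on platinum ring + silk tapestry + pearl string + copper ingots + obsidian blade + carved horn (3472) but leaves 7 lb idle.
The 4 lb tied up in pearl string is better spent on amber amulet — total rises to 3646 (41 lb).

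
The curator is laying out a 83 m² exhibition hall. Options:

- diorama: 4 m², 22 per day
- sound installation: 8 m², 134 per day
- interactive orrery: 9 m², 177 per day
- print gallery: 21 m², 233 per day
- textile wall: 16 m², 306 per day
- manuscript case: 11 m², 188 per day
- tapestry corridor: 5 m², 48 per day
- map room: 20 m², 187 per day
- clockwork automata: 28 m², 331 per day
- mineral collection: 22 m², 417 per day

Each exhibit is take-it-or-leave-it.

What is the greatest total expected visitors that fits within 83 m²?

Filling by ratio: diorama + sound installation + interactive orrery + textile wall + manuscript case + tapestry corridor + mineral collection for 1292, with 8 m² left unused.
Replace diorama and manuscript case and tapestry corridor with clockwork automata: the trade gains 73 net, giving 1365 at 83 m².

1365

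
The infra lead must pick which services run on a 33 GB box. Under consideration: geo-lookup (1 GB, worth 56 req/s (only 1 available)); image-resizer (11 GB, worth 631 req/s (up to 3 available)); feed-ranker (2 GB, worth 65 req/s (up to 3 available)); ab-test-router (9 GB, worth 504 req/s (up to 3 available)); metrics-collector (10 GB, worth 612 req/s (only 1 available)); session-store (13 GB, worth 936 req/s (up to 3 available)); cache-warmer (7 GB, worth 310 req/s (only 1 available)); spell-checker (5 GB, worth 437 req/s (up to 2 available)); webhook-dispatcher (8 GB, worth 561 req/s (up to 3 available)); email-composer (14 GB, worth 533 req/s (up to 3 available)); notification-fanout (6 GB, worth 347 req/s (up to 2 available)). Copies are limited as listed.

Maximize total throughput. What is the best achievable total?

The ratio heuristic lands on geo-lookup + session-store + 2×spell-checker + webhook-dispatcher (2427) but leaves 1 GB idle.
Dropping geo-lookup frees 1 GB; slotting in feed-ranker (2 GB) lifts the total to 2436 at 33 GB.

2436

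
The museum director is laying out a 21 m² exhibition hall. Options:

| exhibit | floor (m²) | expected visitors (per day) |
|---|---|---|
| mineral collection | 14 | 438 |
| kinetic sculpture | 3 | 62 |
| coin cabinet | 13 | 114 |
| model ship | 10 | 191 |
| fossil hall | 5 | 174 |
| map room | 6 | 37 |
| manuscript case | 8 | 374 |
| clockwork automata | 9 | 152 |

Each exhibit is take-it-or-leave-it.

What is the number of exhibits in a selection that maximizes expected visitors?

3

The maximum expected visitors within 21 m² is 627.
One optimal bundle: kinetic sculpture + model ship + manuscript case (21 m²).
All optima have 3 exhibits.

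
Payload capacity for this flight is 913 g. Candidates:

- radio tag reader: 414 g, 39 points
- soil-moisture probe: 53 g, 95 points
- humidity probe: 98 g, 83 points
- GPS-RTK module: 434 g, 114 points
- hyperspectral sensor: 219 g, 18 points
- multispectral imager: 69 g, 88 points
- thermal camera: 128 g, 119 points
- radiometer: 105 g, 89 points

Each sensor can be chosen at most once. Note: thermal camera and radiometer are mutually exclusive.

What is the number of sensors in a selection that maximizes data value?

The maximum data value within 913 g is 499.
soil-moisture probe + humidity probe + GPS-RTK module + multispectral imager + thermal camera hits 499 at 782 g.
Every optimal selection uses 5 sensors.

5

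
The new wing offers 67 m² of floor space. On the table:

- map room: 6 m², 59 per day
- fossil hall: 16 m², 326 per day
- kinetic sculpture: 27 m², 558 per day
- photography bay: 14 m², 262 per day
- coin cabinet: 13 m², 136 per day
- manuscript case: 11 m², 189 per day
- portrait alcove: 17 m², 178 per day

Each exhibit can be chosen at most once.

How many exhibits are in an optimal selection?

Best achievable expected visitors is 1209.
One optimal bundle: fossil hall + kinetic sculpture + coin cabinet + manuscript case (67 m²).
Every optimal selection uses 4 exhibits.

4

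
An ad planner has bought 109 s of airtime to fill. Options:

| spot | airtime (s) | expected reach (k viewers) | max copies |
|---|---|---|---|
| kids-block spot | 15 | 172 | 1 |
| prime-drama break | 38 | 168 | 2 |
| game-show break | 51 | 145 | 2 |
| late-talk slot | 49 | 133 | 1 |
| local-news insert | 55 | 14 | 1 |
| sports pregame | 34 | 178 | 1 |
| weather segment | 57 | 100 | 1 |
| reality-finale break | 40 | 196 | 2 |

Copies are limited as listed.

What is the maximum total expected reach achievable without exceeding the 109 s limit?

Filling by ratio: kids-block spot + sports pregame + reality-finale break for 546, with 20 s left unused.
Dropping sports pregame frees 34 s; slotting in reality-finale break (40 s) lifts the total to 564 at 95 s.
Nothing else within 109 s beats 564.

564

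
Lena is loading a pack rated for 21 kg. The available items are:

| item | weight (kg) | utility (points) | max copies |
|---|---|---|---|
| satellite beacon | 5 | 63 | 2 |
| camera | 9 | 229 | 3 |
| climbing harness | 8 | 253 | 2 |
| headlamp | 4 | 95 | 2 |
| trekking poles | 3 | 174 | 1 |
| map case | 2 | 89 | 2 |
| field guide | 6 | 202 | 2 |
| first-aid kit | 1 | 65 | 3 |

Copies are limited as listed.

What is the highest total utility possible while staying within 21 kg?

Filling by ratio: headlamp + trekking poles + 2×map case + field guide + 3×first-aid kit for 844, with 1 kg left unused.
Dropping headlamp and first-aid kit frees 5 kg; slotting in field guide (6 kg) lifts the total to 886 at 21 kg.
That's the maximum — no swap from here does better than 886.

886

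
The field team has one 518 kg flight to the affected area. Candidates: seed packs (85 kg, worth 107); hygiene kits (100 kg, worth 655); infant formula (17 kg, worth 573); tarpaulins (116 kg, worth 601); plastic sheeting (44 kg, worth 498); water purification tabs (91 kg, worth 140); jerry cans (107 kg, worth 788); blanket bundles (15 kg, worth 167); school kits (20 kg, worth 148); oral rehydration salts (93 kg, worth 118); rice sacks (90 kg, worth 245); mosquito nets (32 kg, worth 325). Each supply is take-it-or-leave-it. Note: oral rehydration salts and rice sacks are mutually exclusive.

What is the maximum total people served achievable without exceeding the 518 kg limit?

Hygiene kits + infant formula + tarpaulins + plastic sheeting + jerry cans + blanket bundles + school kits + mosquito nets uses 451 of the 518 kg and totals 3755.
Runner-up seed packs + hygiene kits + infant formula + tarpaulins + plastic sheeting + jerry cans + blanket bundles + mosquito nets tops out at 3714.

3755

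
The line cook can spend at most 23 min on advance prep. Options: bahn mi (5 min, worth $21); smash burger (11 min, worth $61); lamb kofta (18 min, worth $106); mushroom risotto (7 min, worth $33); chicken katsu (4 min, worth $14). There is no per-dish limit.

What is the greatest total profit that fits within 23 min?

127

The ratio ordering already packs tightly: bahn mi + lamb kofta, 23 min, 127.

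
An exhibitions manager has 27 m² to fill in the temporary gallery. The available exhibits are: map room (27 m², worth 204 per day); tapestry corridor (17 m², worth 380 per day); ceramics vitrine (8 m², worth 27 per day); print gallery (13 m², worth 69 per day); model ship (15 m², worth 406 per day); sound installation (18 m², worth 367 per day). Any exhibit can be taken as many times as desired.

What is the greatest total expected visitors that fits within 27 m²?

433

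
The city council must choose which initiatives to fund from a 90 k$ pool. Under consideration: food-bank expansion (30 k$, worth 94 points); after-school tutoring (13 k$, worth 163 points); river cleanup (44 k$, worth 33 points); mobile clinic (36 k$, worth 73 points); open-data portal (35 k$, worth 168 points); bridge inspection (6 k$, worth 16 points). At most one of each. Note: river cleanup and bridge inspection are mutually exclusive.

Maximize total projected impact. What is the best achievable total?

441

By projected impact per k$: after-school tutoring 12.54, open-data portal 4.80, food-bank expansion 3.13 lead.
Taking food-bank expansion + after-school tutoring + open-data portal + bridge inspection: 84 k$ used, 441 in projected impact.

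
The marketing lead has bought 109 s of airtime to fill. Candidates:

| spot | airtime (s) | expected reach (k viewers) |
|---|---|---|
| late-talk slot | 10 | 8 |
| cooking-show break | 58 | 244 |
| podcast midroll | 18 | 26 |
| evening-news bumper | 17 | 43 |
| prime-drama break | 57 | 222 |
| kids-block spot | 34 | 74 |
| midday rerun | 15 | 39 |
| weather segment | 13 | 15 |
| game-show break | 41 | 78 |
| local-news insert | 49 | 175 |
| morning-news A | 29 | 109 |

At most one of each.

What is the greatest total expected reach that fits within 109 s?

419

By expected reach per s: cooking-show break 4.21, prime-drama break 3.89, morning-news A 3.76, local-news insert 3.57 lead.
A density-first pass picks cooking-show break + midday rerun + morning-news A — 392 at 102 s.
Replace midday rerun and morning-news A with local-news insert: the trade gains 27 net, giving 419 at 107 s.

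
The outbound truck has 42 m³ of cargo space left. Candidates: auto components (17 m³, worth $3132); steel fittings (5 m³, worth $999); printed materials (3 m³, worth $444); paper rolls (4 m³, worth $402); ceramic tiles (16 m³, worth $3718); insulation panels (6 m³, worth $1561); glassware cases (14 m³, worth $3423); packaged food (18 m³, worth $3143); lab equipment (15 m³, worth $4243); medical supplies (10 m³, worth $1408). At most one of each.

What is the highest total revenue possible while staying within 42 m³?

10521

Taking the top-ratio shipments first gives steel fittings + insulation panels + glassware cases + lab equipment for 10226 (40 m³).
The 14 m³ tied up in glassware cases is better spent on ceramic tiles — total rises to 10521 (42 m³).
No other feasible combination exceeds 10521.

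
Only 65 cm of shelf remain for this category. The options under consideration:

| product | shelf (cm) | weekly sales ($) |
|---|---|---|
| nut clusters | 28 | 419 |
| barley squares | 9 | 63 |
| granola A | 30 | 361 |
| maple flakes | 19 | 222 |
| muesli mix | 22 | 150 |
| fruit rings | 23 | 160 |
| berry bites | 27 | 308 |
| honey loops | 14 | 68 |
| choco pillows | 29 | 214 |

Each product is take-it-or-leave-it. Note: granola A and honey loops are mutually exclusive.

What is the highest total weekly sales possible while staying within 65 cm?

790

Greedy by ratio would take nut clusters + granola A: 58 cm used, total 780.
Replace granola A with barley squares + berry bites: the trade gains 10 net, giving 790 at 64 cm.
Next best is nut clusters + granola A at 780 (58 cm) — short by 10.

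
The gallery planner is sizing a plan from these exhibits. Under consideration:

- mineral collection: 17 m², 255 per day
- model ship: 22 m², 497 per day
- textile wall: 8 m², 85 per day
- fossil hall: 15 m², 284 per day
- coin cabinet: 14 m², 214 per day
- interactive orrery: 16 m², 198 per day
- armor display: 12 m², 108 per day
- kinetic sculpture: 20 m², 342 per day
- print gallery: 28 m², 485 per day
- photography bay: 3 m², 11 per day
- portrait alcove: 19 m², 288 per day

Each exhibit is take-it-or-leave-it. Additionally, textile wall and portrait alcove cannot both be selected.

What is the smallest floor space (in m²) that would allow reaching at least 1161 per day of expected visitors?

Need the lightest bundle worth ≥ 1161.
model ship + coin cabinet + print gallery: 1196 expected visitors at 64 m².
No combination under 64 m² hits 1161.

64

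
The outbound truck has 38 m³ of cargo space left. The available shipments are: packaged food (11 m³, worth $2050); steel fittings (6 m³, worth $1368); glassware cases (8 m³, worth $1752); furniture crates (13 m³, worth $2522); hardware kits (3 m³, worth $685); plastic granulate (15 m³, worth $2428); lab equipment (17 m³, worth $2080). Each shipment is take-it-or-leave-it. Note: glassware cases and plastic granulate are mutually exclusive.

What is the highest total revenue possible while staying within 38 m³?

7692

By revenue per m³: hardware kits 228.33, steel fittings 228.00, glassware cases 219.00, furniture crates 194.00 lead.
Greedy by ratio would take steel fittings + glassware cases + furniture crates + hardware kits: 30 m³ used, total 6327.
Replace hardware kits with packaged food: the trade gains 1365 net, giving 7692 at 38 m³.
Runner-up packaged food + glassware cases + furniture crates + hardware kits tops out at 7009.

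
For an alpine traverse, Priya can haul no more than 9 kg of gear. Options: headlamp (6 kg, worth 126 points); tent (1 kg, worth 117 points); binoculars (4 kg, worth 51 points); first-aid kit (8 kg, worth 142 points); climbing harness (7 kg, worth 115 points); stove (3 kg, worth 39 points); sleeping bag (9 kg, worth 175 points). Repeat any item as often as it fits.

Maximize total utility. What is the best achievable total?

1053

9×tent uses 9 of the 9 kg and totals 1053.
Every other selection either busts 9 kg or fails to beat 1053.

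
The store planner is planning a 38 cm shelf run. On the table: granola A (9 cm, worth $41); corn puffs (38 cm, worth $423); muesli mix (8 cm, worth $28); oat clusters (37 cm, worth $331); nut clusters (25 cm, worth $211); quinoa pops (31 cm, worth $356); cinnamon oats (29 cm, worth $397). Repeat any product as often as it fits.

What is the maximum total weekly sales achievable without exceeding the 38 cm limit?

Density check — cinnamon oats 13.69, quinoa pops 11.48, corn puffs 11.13 are the best per cm.
The ratio ordering already packs tightly: granola A + cinnamon oats, 38 cm, 438.

438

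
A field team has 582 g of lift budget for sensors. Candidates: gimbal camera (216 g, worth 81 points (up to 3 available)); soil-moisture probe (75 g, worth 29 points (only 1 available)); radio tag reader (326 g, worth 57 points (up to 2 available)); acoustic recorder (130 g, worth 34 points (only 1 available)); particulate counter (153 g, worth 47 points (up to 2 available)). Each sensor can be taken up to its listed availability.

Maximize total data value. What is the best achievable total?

A density-first pass picks 2×gimbal camera + soil-moisture probe — 191 at 507 g.
The 75 g tied up in soil-moisture probe is better spent on acoustic recorder — total rises to 196 (562 g).
Nothing else within 582 g beats 196.

196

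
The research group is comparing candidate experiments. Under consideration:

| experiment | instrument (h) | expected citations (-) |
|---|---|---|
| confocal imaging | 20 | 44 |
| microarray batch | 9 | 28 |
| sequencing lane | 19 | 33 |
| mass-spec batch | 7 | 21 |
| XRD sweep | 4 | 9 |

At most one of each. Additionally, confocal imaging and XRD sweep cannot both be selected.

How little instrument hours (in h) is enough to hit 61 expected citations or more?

Need the lightest bundle worth ≥ 61.
confocal imaging + mass-spec batch reaches 65 using 27 h.
Any bundle with less than 27 h falls short of 61.

27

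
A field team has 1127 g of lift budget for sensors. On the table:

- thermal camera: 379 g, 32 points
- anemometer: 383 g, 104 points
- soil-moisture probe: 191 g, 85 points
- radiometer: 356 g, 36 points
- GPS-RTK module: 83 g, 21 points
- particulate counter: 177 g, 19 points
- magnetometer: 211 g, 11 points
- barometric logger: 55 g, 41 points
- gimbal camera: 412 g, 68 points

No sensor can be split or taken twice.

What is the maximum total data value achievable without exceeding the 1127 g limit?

319

By data value per g: barometric logger 0.75, soil-moisture probe 0.45, anemometer 0.27 lead.
Taking anemometer + soil-moisture probe + GPS-RTK module + barometric logger + gimbal camera: 1124 g used, 319 in data value.
No other feasible combination exceeds 319.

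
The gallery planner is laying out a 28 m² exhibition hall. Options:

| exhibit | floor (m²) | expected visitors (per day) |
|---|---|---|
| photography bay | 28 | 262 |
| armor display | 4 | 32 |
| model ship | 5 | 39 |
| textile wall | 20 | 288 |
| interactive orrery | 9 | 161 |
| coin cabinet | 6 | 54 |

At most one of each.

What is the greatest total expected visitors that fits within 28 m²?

By expected visitors per m²: interactive orrery 17.89, textile wall 14.40, photography bay 9.36, coin cabinet 9.00 lead.
Taking the top-ratio exhibits first gives armor display + model ship + interactive orrery + coin cabinet for 286 (24 m²).
The 18 m² tied up in armor display and model ship and interactive orrery is better spent on textile wall — total rises to 342 (26 m²).
Runner-up model ship + textile wall tops out at 327.

342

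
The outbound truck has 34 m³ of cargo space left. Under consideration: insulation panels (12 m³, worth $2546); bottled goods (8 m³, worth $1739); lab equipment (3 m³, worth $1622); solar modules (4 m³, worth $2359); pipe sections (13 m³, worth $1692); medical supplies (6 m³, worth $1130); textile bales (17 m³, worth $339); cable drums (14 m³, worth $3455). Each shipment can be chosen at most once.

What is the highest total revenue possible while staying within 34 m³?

9982

Density check — solar modules 589.75, lab equipment 540.67, cable drums 246.79 are the best per m³.
A density-first pass picks bottled goods + lab equipment + solar modules + cable drums — 9175 at 29 m³.
Replace bottled goods with insulation panels: the trade gains 807 net, giving 9982 at 33 m³.
Runner-up insulation panels + bottled goods + lab equipment + solar modules + medical supplies tops out at 9396.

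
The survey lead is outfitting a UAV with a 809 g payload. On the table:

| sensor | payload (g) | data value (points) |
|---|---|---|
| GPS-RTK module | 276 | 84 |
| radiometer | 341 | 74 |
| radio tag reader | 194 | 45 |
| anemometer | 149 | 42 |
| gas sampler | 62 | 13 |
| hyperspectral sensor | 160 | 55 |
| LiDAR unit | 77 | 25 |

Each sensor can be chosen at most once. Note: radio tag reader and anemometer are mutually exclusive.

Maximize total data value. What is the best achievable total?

Density check — hyperspectral sensor 0.34, LiDAR unit 0.32, GPS-RTK module 0.30, anemometer 0.28 are the best per g.
The ratio heuristic lands on GPS-RTK module + anemometer + gas sampler + hyperspectral sensor + LiDAR unit (219) but leaves 85 g idle.
The 149 g tied up in anemometer is better spent on radio tag reader — total rises to 222 (769 g).
Runner-up GPS-RTK module + anemometer + gas sampler + hyperspectral sensor + LiDAR unit tops out at 219.

222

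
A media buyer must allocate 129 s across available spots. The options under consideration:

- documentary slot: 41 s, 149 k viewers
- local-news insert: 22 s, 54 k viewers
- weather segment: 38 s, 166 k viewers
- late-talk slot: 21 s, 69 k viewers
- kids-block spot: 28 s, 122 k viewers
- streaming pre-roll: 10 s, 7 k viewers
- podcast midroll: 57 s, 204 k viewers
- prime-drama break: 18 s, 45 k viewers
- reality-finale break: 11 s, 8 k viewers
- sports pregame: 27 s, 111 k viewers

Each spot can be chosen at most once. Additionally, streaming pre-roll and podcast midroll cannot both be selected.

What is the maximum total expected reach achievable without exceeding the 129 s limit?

506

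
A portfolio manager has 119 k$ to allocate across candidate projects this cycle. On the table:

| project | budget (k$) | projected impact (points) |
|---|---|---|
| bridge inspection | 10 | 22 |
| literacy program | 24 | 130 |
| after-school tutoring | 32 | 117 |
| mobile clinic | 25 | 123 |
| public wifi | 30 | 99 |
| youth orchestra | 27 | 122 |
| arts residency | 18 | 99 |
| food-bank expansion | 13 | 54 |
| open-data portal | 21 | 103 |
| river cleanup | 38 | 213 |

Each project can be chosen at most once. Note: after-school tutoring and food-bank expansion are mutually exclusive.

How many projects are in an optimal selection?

5

The maximum projected impact within 119 k$ is 619.
For example literacy program + mobile clinic + arts residency + food-bank expansion + river cleanup achieves it, using 118 k$.
Any selection reaching 619 contains exactly 5 projects.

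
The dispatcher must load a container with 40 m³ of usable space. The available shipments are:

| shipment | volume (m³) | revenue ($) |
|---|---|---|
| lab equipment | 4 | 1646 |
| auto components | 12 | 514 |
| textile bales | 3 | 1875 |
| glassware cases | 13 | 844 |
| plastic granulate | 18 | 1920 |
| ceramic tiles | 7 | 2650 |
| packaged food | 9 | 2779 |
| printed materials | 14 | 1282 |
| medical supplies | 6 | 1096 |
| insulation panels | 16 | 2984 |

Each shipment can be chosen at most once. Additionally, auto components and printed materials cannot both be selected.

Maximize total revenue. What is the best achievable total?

11934

Best packing: lab equipment + textile bales + ceramic tiles + packaged food + insulation panels — 39 m³, 11934 total.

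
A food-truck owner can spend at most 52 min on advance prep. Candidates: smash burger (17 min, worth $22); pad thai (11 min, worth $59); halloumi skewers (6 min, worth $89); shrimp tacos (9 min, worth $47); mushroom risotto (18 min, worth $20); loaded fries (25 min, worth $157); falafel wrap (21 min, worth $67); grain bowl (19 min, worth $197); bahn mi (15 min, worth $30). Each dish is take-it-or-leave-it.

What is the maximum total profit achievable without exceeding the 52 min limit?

443

The ratio ordering already packs tightly: halloumi skewers + loaded fries + grain bowl, 50 min, 443.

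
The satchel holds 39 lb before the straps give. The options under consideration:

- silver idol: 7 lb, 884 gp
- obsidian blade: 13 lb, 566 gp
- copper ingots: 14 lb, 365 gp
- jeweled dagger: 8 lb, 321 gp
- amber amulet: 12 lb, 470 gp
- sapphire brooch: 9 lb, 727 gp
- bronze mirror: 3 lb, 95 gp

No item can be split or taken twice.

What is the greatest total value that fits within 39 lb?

2498

By value per lb: silver idol 126.29, sapphire brooch 80.78, obsidian blade 43.54, jeweled dagger 40.12 lead.
Best packing: silver idol + obsidian blade + jeweled dagger + sapphire brooch — 37 lb, 2498 total.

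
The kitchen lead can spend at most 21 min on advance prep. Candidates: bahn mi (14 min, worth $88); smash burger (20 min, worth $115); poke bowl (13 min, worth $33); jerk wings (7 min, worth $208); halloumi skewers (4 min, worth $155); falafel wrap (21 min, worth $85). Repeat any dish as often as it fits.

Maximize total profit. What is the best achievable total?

5×halloumi skewers uses 20 of the 21 min and totals 775.
Nothing else within 21 min beats 775.

775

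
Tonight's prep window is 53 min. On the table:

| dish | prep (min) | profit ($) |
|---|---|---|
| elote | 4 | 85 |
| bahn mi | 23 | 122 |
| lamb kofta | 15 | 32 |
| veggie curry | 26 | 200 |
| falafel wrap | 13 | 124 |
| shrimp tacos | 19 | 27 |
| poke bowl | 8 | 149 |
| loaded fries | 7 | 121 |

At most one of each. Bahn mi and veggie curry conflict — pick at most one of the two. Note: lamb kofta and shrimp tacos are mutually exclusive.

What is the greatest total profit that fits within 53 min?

558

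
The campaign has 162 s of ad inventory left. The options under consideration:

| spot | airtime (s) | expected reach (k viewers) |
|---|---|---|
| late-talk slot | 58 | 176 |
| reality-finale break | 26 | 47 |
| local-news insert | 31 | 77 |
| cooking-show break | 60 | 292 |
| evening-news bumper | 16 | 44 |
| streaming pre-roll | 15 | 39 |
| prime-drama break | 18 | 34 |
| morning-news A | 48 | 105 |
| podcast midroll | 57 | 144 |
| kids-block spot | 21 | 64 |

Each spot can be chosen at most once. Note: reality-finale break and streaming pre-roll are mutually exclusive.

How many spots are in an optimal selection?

Optimal total is 576.
late-talk slot + cooking-show break + evening-news bumper + kids-block spot hits 576 at 155 s.
All optima have 4 spots.

4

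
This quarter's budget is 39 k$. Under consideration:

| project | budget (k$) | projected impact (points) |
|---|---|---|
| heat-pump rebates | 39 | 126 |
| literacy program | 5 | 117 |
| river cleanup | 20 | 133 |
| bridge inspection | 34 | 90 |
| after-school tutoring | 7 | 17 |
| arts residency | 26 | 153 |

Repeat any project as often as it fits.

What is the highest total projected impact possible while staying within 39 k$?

819

7×literacy program uses 35 of the 39 k$ and totals 819.
The spare 4 k$ is too small for any remaining project, and no exchange beats 819.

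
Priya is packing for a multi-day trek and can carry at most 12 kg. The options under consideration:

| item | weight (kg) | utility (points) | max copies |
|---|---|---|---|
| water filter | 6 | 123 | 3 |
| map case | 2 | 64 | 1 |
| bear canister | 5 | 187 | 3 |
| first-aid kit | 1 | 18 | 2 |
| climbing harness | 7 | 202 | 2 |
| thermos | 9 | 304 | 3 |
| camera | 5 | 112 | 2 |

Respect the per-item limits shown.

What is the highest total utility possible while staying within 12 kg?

438

Best packing: map case + 2×bear canister — 12 kg, 438 total.
That's the maximum — no swap from here does better than 438.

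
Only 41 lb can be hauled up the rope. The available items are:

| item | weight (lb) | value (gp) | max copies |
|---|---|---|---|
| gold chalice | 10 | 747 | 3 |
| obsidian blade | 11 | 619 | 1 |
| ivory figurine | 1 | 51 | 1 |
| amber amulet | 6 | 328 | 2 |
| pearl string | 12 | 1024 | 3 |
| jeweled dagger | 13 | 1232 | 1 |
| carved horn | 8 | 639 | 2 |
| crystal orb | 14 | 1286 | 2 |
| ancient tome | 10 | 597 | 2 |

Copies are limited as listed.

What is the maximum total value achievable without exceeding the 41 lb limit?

3804

Jeweled dagger + 2×crystal orb uses 41 of the 41 lb and totals 3804.
No other feasible combination exceeds 3804.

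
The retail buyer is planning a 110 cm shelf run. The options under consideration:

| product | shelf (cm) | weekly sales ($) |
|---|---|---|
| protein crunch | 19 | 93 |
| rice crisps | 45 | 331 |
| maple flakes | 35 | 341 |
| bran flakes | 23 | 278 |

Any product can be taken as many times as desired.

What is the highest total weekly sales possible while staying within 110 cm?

1175

The ratio heuristic lands on 4×bran flakes (1112) but leaves 18 cm idle.
The 23 cm tied up in bran flakes is better spent on maple flakes — total rises to 1175 (104 cm).
The spare 6 cm is too small for any remaining product, and no exchange beats 1175.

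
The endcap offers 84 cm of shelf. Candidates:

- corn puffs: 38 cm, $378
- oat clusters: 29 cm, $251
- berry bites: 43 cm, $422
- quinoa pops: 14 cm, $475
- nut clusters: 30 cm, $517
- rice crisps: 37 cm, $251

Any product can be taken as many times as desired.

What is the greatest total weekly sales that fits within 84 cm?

2850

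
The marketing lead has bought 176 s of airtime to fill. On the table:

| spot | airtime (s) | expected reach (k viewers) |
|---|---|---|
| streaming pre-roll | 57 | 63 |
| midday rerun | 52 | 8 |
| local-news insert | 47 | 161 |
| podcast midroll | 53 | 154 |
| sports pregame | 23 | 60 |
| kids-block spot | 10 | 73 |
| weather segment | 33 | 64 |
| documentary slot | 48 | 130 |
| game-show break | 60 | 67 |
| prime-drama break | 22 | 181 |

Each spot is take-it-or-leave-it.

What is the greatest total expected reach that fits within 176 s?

633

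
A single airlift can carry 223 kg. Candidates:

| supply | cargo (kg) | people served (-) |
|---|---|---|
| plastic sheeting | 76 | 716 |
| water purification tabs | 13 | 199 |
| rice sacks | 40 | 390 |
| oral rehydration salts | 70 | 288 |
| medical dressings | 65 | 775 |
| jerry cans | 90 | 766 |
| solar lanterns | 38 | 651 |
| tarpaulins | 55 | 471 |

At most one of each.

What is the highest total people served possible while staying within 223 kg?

A density-first pass picks water purification tabs + rice sacks + medical dressings + solar lanterns + tarpaulins — 2486 at 211 kg.
The 68 kg tied up in water purification tabs and tarpaulins is better spent on plastic sheeting — total rises to 2532 (219 kg).
The closest alternative, water purification tabs + rice sacks + medical dressings + solar lanterns + tarpaulins, reaches only 2486.

2532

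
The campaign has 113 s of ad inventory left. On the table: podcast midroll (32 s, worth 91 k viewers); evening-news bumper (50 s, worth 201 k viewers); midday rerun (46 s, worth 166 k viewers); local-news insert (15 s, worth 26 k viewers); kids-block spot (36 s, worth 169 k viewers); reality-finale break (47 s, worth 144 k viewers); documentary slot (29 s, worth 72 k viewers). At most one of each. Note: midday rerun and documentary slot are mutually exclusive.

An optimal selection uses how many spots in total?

Best achievable expected reach is 396.
One optimal bundle: evening-news bumper + local-news insert + kids-block spot (101 s).
All optima have 3 spots.

3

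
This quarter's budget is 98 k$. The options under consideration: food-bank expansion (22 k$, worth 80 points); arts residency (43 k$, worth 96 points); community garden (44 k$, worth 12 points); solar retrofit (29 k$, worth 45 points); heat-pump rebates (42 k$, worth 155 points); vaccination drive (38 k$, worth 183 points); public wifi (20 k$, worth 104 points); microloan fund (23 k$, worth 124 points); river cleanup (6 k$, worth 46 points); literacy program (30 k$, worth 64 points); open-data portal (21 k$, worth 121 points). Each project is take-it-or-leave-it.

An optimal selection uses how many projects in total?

5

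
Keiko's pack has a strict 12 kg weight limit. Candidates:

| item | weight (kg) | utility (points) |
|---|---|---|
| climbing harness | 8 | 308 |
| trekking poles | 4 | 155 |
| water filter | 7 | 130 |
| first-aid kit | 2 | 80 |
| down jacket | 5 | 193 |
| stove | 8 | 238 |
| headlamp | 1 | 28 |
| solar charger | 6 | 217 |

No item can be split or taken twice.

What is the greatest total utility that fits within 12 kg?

Density check — first-aid kit 40.00, trekking poles 38.75, down jacket 38.60 are the best per kg.
A density-first pass picks trekking poles + first-aid kit + down jacket + headlamp — 456 at 12 kg.
The 8 kg tied up in first-aid kit and down jacket and headlamp is better spent on climbing harness — total rises to 463 (12 kg).
The closest alternative, trekking poles + first-aid kit + down jacket + headlamp, reaches only 456.

463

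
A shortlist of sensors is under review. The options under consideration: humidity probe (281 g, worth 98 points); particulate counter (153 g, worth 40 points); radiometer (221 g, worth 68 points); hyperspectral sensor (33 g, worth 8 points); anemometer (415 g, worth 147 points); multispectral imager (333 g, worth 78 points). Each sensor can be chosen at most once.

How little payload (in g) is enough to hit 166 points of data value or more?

502

Need the lightest bundle worth ≥ 166.
humidity probe + radiometer reaches 166 using 502 g.
Any bundle with less than 502 g falls short of 166.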